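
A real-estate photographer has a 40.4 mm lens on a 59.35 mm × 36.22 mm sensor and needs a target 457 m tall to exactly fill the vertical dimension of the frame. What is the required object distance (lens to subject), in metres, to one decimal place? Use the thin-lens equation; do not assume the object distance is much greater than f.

W: 457 m = 457000 mm.
Magnification m = h/W = dᵢ/dₒ; combined with 1/f = 1/dₒ + 1/dᵢ this gives dₒ = f·(1 + W/h).
dₒ = 40.4 mm × (1 + 457000/36.22) = 40.4 × 12618.3385 ≈ 509780.875 mm = 509.781 m.

509.8 m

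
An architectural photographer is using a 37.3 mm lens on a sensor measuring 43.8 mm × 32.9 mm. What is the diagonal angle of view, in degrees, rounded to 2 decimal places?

72.58°

Sensor diagonal = √(43.8² + 32.9²) = √3000.8500 ≈ 54.7800 mm.
Angle of view α = 2·arctan(d/2f) with d = 54.7800 mm and f = 37.3 mm.
d/2f = 0.73432; arctan(0.73432) ≈ 36.2905°, so α ≈ 72.5809°.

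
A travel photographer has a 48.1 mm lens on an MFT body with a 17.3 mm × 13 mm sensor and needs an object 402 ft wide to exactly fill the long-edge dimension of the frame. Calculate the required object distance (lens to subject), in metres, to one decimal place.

W: 402 ft × 304.8 mm/ft = 122529.60 mm.
Magnification m = w/W = dᵢ/dₒ; combined with 1/f = 1/dₒ + 1/dᵢ this gives dₒ = f·(1 + W/w).
dₒ = 48.1 mm × (1 + 122530/17.3) = 48.1 × 7083.6356 ≈ 340722.873 mm = 340.723 m.

340.7 m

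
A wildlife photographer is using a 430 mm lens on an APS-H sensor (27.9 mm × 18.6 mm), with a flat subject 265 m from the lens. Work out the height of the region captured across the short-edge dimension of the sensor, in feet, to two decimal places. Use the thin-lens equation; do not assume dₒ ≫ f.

37.55 ft

dₒ: 265 m = 265000 mm.
Similar triangles through the lens centre give W/dₒ = h/dᵢ; with 1/f = 1/dₒ + 1/dᵢ this gives W = h·(dₒ − f)/f.
W = 18.6 mm × (265000 − 430) / 430 = 18.6 × 615.2791 ≈ 11444.191 mm = 11444.191/304.8 ft = 37.5466 ft.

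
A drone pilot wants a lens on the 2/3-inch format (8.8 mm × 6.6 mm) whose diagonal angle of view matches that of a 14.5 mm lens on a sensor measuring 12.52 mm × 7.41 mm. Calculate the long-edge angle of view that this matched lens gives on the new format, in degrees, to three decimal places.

Sensor diagonal = √(12.52² + 7.41²) = √211.6585 ≈ 14.5485 mm.
Sensor diagonal = √(8.8² + 6.6²) = √121.0000 ≈ 11.0000 mm.
Equal diagonal AOV ⇒ f₂ = f₁ · 11.0000/14.5485 = 14.5 × 0.75609 ≈ 10.9633 mm.
Long-edge AOV on the new format = 2·arctan(8.8 / (2 × 10.9633)) = 2·arctan(0.40134) ≈ 43.7349°.

43.735°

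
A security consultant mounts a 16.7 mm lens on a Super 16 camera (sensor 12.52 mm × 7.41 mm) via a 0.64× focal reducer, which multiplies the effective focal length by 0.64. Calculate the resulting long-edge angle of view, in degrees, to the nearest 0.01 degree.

60.72°

Effective focal length f = 16.7 × 0.64 = 10.688 mm.
α = 2·arctan(12.52 / (2 × 10.688)) = 2·arctan(0.58570) ≈ 60.7153°.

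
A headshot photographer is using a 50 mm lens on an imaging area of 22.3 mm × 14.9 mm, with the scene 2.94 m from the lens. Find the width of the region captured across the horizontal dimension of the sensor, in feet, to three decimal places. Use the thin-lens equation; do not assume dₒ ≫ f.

dₒ: 2.94 m = 2940 mm.
Similar triangles through the lens centre give W/dₒ = w/dᵢ; with 1/f = 1/dₒ + 1/dᵢ this gives W = w·(dₒ − f)/f.
W = 22.3 mm × (2940 − 50) / 50 = 22.3 × 57.8000 ≈ 1288.940 mm = 1288.940/304.8 ft = 4.22881 ft.

4.229 ft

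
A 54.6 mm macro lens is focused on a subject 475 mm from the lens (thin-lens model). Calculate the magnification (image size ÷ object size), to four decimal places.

0.1299×

Thin lens: 1/f = 1/dₒ + 1/dᵢ → 1/dᵢ = 1/54.6 − 1/475 = 0.0162098 mm⁻¹, so dᵢ ≈ 61.6912 mm.
Magnification m = dᵢ/dₒ = 61.6912/475 ≈ 0.12988.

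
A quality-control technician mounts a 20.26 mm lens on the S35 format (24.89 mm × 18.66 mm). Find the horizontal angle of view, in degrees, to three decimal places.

Angle of view α = 2·arctan(w/2f) with w = 24.89 mm and f = 20.26 mm.
w/2f = 0.61426; arctan(0.61426) ≈ 31.5609°, so α ≈ 63.1219°.

63.122°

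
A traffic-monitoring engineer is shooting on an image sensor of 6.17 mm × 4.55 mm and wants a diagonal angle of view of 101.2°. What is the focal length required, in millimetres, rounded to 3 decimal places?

Sensor diagonal = √(6.17² + 4.55²) = √58.7714 ≈ 7.6663 mm.
From α = 2·arctan(d/2f) we get f = d / (2·tan(α/2)).
With d = 7.6663 mm and α/2 = 50.6°, tan(α/2) ≈ 1.21742, so f ≈ 7.6663 / 2.43484 ≈ 3.1486 mm.

3.149 mm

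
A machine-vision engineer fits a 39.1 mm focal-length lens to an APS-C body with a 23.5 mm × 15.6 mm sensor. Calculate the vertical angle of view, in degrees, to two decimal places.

22.56°

Angle of view α = 2·arctan(h/2f) with h = 15.6 mm and f = 39.1 mm.
h/2f = 0.19949; arctan(0.19949) ≈ 11.2817°, so α ≈ 22.5635°.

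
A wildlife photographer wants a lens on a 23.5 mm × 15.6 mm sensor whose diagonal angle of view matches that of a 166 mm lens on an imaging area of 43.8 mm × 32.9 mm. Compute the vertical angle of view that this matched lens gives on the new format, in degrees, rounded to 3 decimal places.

10.428°

Sensor diagonal = √(43.8² + 32.9²) = √3000.8500 ≈ 54.7800 mm.
Sensor diagonal = √(23.5² + 15.6²) = √795.6100 ≈ 28.2066 mm.
Equal diagonal AOV ⇒ f₂ = f₁ · 28.2066/54.7800 = 166 × 0.51491 ≈ 85.4744 mm.
Vertical AOV on the new format = 2·arctan(15.6 / (2 × 85.4744)) = 2·arctan(0.09126) ≈ 10.4282°.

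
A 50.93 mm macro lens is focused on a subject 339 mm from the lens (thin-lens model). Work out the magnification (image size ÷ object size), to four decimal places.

0.1768×

Thin lens: 1/f = 1/dₒ + 1/dᵢ → 1/dᵢ = 1/50.93 − 1/339 = 0.0166849 mm⁻¹, so dᵢ ≈ 59.9343 mm.
Magnification m = dᵢ/dₒ = 59.9343/339 ≈ 0.17680.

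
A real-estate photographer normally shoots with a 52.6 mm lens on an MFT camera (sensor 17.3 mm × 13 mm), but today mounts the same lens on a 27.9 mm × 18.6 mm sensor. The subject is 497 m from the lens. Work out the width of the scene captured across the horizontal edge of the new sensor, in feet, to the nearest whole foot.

The focal length stays 52.6 mm; the relevant sensor dimension is now w = 27.9 mm. Object distance dₒ = 497 m = 497000 mm.
Thin-lens field width W = w·(dₒ − f)/f = 27.9 × (497000 − 52.6)/52.6 ≈ 263589.971 mm = 263589.971/304.8 ft = 864.797 ft.

865 ft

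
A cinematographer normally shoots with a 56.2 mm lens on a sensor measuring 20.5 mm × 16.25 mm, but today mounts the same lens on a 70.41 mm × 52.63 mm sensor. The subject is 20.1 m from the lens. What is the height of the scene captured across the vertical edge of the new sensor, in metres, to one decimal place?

The focal length stays 56.2 mm; the relevant sensor dimension is now h = 52.63 mm. Object distance dₒ = 20.1 m = 20100 mm.
Thin-lens field height W = h·(dₒ − f)/f = 52.63 × (20100 − 56.2)/56.2 ≈ 18770.555 mm = 18.7706 m.

18.8 m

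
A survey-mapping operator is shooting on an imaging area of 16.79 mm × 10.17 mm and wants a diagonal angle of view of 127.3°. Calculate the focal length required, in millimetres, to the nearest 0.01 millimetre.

Sensor diagonal = √(16.79² + 10.17²) = √385.3330 ≈ 19.6299 mm.
From α = 2·arctan(d/2f) we get f = d / (2·tan(α/2)).
With d = 19.6299 mm and α/2 = 63.65°, tan(α/2) ≈ 2.01891, so f ≈ 19.6299 / 4.03782 ≈ 4.8615 mm.

4.86 mm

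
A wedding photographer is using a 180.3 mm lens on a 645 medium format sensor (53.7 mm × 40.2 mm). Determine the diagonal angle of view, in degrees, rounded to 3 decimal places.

21.076°

Sensor diagonal = √(53.7² + 40.2²) = √4499.7300 ≈ 67.0800 mm.
Angle of view α = 2·arctan(d/2f) with d = 67.0800 mm and f = 180.3 mm.
d/2f = 0.18602; arctan(0.18602) ≈ 10.5379°, so α ≈ 21.0758°.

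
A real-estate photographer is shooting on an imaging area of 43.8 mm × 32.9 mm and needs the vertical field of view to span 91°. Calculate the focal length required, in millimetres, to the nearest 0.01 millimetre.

From α = 2·arctan(h/2f) we get f = h / (2·tan(α/2)).
With h = 32.9 mm and α/2 = 45.5°, tan(α/2) ≈ 1.01761, so f ≈ 32.9 / 2.03521 ≈ 16.1654 mm.

16.17 mm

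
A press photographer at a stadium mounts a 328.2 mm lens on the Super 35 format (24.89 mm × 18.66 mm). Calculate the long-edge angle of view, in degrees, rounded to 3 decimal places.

4.343°

Angle of view α = 2·arctan(w/2f) with w = 24.89 mm and f = 328.2 mm.
w/2f = 0.03792; arctan(0.03792) ≈ 2.1716°, so α ≈ 4.3431°.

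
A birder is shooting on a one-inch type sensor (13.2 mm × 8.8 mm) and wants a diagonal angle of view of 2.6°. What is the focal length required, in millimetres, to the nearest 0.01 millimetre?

349.54 mm

Sensor diagonal = √(13.2² + 8.8²) = √251.6800 ≈ 15.8644 mm.
From α = 2·arctan(d/2f) we get f = d / (2·tan(α/2)).
With d = 15.8644 mm and α/2 = 1.3°, tan(α/2) ≈ 0.02269, so f ≈ 15.8644 / 0.04539 ≈ 349.5418 mm.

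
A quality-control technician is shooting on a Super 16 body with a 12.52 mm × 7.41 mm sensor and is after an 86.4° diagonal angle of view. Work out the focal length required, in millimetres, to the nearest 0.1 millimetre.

7.7 mm

Sensor diagonal = √(12.52² + 7.41²) = √211.6585 ≈ 14.5485 mm.
From α = 2·arctan(d/2f) we get f = d / (2·tan(α/2)).
With d = 14.5485 mm and α/2 = 43.2°, tan(α/2) ≈ 0.93906, so f ≈ 14.5485 / 1.87813 ≈ 7.7463 mm.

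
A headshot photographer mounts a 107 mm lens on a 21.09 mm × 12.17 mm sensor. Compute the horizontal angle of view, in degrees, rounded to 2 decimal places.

11.26°

Angle of view α = 2·arctan(w/2f) with w = 21.09 mm and f = 107 mm.
w/2f = 0.09855; arctan(0.09855) ≈ 5.6284°, so α ≈ 11.2568°.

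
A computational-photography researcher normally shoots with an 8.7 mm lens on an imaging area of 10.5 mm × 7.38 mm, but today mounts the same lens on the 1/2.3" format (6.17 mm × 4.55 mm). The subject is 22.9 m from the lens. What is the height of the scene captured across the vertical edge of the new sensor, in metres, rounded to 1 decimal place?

The focal length stays 8.7 mm; the relevant sensor dimension is now h = 4.55 mm. Object distance dₒ = 22.9 m = 22900 mm.
Thin-lens field height W = h·(dₒ − f)/f = 4.55 × (22900 − 8.7)/8.7 ≈ 11971.887 mm = 11.9719 m.

12.0 m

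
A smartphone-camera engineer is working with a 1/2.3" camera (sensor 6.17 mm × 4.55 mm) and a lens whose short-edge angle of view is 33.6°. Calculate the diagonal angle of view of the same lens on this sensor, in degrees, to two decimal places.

From the short-edge AOV: f = 4.55 / (2·tan(16.8°)) = 4.55 / 0.60384 ≈ 7.5352 mm.
Sensor diagonal = √(6.17² + 4.55²) = √58.7714 ≈ 7.6663 mm.
Diagonal AOV = 2·arctan(7.6663 / (2 × 7.5352)) = 2·arctan(0.50870) ≈ 53.9247°.

53.92°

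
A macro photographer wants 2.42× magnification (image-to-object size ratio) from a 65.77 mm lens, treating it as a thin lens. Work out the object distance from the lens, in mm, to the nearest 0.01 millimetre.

92.95 mm

With m = dᵢ/dₒ and 1/f = 1/dₒ + 1/dᵢ, substituting dᵢ = m·dₒ gives 1/f = (1 + 1/m)/dₒ, hence dₒ = f·(1 + 1/m).
dₒ = 65.77 × (1 + 1/2.42) = 65.77 × 1.41322 ≈ 92.948 mm.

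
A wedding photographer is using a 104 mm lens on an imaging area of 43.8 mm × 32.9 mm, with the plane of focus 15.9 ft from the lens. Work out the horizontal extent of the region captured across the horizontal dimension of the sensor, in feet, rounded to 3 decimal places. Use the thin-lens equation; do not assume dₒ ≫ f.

dₒ: 15.9 ft × 304.8 mm/ft = 4846.32 mm.
Similar triangles through the lens centre give W/dₒ = w/dᵢ; with 1/f = 1/dₒ + 1/dᵢ this gives W = w·(dₒ − f)/f.
W = 43.8 mm × (4846.32 − 104) / 104 = 43.8 × 45.5992 ≈ 1997.246 mm = 1997.246/304.8 ft = 6.55265 ft.

6.553 ft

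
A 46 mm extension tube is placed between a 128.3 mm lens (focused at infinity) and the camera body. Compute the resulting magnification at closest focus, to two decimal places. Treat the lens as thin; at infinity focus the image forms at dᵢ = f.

0.36×

The tube moves the image plane from f to f + e, so dᵢ = 128.3 + 46 = 174.3 mm. Focus is achieved when 1/f = 1/dₒ + 1/dᵢ, giving dₒ = 1/(1/f − 1/(f+e)).
Magnification m = dᵢ/dₒ = (f+e)·(1/f − 1/(f+e)) = e/f = 46/128.3 ≈ 0.3585.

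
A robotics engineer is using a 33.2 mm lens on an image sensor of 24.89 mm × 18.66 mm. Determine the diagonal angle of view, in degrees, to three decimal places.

50.206°

Sensor diagonal = √(24.89² + 18.66²) = √967.7077 ≈ 31.1080 mm.
Angle of view α = 2·arctan(d/2f) with d = 31.1080 mm and f = 33.2 mm.
d/2f = 0.46849; arctan(0.46849) ≈ 25.1028°, so α ≈ 50.2056°.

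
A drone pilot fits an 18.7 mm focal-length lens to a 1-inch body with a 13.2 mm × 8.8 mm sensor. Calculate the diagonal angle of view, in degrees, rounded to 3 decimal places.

Sensor diagonal = √(13.2² + 8.8²) = √251.6800 ≈ 15.8644 mm.
Angle of view α = 2·arctan(d/2f) with d = 15.8644 mm and f = 18.7 mm.
d/2f = 0.42418; arctan(0.42418) ≈ 22.9858°, so α ≈ 45.9716°.

45.972°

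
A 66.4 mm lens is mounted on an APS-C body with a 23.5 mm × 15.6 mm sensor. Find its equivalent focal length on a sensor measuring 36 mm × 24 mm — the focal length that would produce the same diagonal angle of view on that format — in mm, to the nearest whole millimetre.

Sensor diagonal = √(23.5² + 15.6²) = √795.6100 ≈ 28.2066 mm.
Sensor diagonal = √(36² + 24²) = √1872.0000 ≈ 43.2666 mm.
Equal angle of view means equal diagonal/f ratio, so f₂ = f₁ · (diagonal₂/diagonal₁) = 66.4 × 43.2666/28.2066.
f₂ = 66.4 × 1.53392 ≈ 101.852 mm.

102 mm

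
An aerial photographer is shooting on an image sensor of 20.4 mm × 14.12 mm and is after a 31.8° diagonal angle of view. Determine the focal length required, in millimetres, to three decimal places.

43.548 mm

Sensor diagonal = √(20.4² + 14.12²) = √615.5344 ≈ 24.8100 mm.
From α = 2·arctan(d/2f) we get f = d / (2·tan(α/2)).
With d = 24.8100 mm and α/2 = 15.9°, tan(α/2) ≈ 0.28486, so f ≈ 24.8100 / 0.56971 ≈ 43.5480 mm.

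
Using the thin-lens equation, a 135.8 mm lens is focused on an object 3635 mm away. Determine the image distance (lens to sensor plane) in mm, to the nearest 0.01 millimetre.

1/dᵢ = 1/f − 1/dₒ = 1/135.8 − 1/3635 = 0.0070887 mm⁻¹.
dᵢ = 1/0.0070887 ≈ 141.0702 mm.

141.07 mm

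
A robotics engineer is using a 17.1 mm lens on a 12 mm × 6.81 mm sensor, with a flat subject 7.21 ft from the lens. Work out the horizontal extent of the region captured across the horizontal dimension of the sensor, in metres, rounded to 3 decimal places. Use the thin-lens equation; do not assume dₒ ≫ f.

1.530 m

dₒ: 7.21 ft × 304.8 mm/ft = 2197.61 mm.
Similar triangles through the lens centre give W/dₒ = w/dᵢ; with 1/f = 1/dₒ + 1/dᵢ this gives W = w·(dₒ − f)/f.
W = 12 mm × (2197.61 − 17.1) / 17.1 = 12 × 127.5151 ≈ 1530.181 mm = 1.53018 m.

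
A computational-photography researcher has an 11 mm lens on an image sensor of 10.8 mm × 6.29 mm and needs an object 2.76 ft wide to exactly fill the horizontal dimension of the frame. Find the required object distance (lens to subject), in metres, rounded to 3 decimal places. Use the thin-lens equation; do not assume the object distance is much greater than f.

W: 2.76 ft × 304.8 mm/ft = 841.25 mm.
Magnification m = w/W = dᵢ/dₒ; combined with 1/f = 1/dₒ + 1/dᵢ this gives dₒ = f·(1 + W/w).
dₒ = 11 mm × (1 + 841.248/10.8) = 11 × 78.8933 ≈ 867.827 mm = 0.867827 m.

0.868 m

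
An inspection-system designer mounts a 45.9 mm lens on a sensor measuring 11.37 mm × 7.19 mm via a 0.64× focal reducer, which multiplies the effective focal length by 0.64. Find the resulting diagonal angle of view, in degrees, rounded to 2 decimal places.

25.79°

Effective focal length f = 45.9 × 0.64 = 29.376 mm.
Sensor diagonal = √(11.37² + 7.19²) = √180.9730 ≈ 13.4526 mm.
α = 2·arctan(13.453 / (2 × 29.376)) = 2·arctan(0.22897) ≈ 25.7937°.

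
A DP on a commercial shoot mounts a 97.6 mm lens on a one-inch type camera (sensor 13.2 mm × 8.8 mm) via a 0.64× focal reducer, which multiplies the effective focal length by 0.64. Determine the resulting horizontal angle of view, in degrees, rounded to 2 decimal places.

12.06°

Effective focal length f = 97.6 × 0.64 = 62.464 mm.
α = 2·arctan(13.2 / (2 × 62.464)) = 2·arctan(0.10566) ≈ 12.0631°.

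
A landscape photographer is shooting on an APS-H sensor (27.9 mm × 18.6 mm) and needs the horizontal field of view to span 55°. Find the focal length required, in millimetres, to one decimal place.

26.8 mm

From α = 2·arctan(w/2f) we get f = w / (2·tan(α/2)).
With w = 27.9 mm and α/2 = 27.5°, tan(α/2) ≈ 0.52057, so f ≈ 27.9 / 1.04113 ≈ 26.7977 mm.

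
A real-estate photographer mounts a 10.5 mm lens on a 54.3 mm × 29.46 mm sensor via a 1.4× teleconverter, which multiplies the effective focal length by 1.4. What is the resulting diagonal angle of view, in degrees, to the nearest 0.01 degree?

Effective focal length f = 10.5 × 1.4 = 14.7 mm.
Sensor diagonal = √(54.3² + 29.46²) = √3816.3816 ≈ 61.7769 mm.
α = 2·arctan(61.777 / (2 × 14.7)) = 2·arctan(2.10125) ≈ 129.0999°.

129.10°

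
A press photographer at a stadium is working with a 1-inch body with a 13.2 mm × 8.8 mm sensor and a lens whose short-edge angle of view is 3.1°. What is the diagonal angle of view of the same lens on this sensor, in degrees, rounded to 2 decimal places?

From the short-edge AOV: f = 8.8 / (2·tan(1.55°)) = 8.8 / 0.05412 ≈ 162.6064 mm.
Sensor diagonal = √(13.2² + 8.8²) = √251.6800 ≈ 15.8644 mm.
Diagonal AOV = 2·arctan(15.8644 / (2 × 162.6064)) = 2·arctan(0.04878) ≈ 5.5855°.

5.59°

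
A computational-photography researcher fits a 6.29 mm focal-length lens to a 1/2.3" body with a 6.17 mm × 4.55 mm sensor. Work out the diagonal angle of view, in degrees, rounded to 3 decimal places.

Sensor diagonal = √(6.17² + 4.55²) = √58.7714 ≈ 7.6663 mm.
Angle of view α = 2·arctan(d/2f) with d = 7.6663 mm and f = 6.29 mm.
d/2f = 0.60940; arctan(0.60940) ≈ 31.3581°, so α ≈ 62.7163°.

62.716°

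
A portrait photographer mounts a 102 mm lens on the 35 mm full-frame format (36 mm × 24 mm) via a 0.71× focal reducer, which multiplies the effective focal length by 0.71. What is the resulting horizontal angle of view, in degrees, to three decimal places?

Effective focal length f = 102 × 0.71 = 72.42 mm.
α = 2·arctan(36 / (2 × 72.42)) = 2·arctan(0.24855) ≈ 27.9161°.

27.916°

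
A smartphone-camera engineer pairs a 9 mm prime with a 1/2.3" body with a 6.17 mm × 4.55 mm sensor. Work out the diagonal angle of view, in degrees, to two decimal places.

46.14°

Sensor diagonal = √(6.17² + 4.55²) = √58.7714 ≈ 7.6663 mm.
Angle of view α = 2·arctan(d/2f) with d = 7.6663 mm and f = 9 mm.
d/2f = 0.42590; arctan(0.42590) ≈ 23.0693°, so α ≈ 46.1386°.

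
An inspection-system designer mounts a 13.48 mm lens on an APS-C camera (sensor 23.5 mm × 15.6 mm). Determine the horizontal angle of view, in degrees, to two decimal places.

82.15°

Angle of view α = 2·arctan(w/2f) with w = 23.5 mm and f = 13.48 mm.
w/2f = 0.87166; arctan(0.87166) ≈ 41.0774°, so α ≈ 82.1548°.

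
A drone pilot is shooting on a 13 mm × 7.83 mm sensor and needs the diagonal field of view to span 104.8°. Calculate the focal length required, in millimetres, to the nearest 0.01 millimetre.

Sensor diagonal = √(13² + 7.83²) = √230.3089 ≈ 15.1759 mm.
From α = 2·arctan(d/2f) we get f = d / (2·tan(α/2)).
With d = 15.1759 mm and α/2 = 52.4°, tan(α/2) ≈ 1.29853, so f ≈ 15.1759 / 2.59705 ≈ 5.8435 mm.

5.84 mm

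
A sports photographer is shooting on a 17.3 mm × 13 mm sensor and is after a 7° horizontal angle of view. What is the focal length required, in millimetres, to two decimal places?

141.43 mm

From α = 2·arctan(w/2f) we get f = w / (2·tan(α/2)).
With w = 17.3 mm and α/2 = 3.5°, tan(α/2) ≈ 0.06116, so f ≈ 17.3 / 0.12233 ≈ 141.4262 mm.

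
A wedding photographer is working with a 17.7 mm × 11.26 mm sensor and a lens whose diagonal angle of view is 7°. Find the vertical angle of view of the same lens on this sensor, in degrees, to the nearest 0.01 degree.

Sensor diagonal = √(17.7² + 11.26²) = √440.0776 ≈ 20.9780 mm.
From the diagonal AOV: f = 20.9780 / (2·tan(3.5°)) = 20.9780 / 0.12233 ≈ 171.4939 mm.
Vertical AOV = 2·arctan(11.26 / (2 × 171.4939)) = 2·arctan(0.03283) ≈ 3.7606°.

3.76°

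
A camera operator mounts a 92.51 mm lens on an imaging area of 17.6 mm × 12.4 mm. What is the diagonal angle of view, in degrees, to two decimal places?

13.27°

Sensor diagonal = √(17.6² + 12.4²) = √463.5200 ≈ 21.5295 mm.
Angle of view α = 2·arctan(d/2f) with d = 21.5295 mm and f = 92.51 mm.
d/2f = 0.11636; arctan(0.11636) ≈ 6.6373°, so α ≈ 13.2745°.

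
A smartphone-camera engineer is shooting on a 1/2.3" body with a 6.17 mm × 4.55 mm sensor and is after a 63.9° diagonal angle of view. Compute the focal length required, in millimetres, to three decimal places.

6.146 mm

Sensor diagonal = √(6.17² + 4.55²) = √58.7714 ≈ 7.6663 mm.
From α = 2·arctan(d/2f) we get f = d / (2·tan(α/2)).
With d = 7.6663 mm and α/2 = 31.95°, tan(α/2) ≈ 0.62366, so f ≈ 7.6663 / 1.24731 ≈ 6.1462 mm.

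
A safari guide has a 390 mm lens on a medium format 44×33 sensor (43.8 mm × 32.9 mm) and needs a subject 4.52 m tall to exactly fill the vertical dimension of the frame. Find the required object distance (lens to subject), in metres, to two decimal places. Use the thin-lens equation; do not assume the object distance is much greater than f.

53.97 m

W: 4.52 m = 4520 mm.
Magnification m = h/W = dᵢ/dₒ; combined with 1/f = 1/dₒ + 1/dᵢ this gives dₒ = f·(1 + W/h).
dₒ = 390 mm × (1 + 4520/32.9) = 390 × 138.3860 ≈ 53970.547 mm = 53.9705 m.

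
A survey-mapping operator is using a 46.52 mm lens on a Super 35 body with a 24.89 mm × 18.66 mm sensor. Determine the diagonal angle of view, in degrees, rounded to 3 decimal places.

Sensor diagonal = √(24.89² + 18.66²) = √967.7077 ≈ 31.1080 mm.
Angle of view α = 2·arctan(d/2f) with d = 31.1080 mm and f = 46.52 mm.
d/2f = 0.33435; arctan(0.33435) ≈ 18.4874°, so α ≈ 36.9748°.

36.975°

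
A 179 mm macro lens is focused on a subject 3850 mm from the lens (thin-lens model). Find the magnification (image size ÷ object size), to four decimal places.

0.0488×

Thin lens: 1/f = 1/dₒ + 1/dᵢ → 1/dᵢ = 1/179 − 1/3850 = 0.0053269 mm⁻¹, so dᵢ ≈ 187.7281 mm.
Magnification m = dᵢ/dₒ = 187.7281/3850 ≈ 0.04876.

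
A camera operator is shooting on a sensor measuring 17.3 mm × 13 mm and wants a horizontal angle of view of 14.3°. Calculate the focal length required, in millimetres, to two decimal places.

68.96 mm

From α = 2·arctan(w/2f) we get f = w / (2·tan(α/2)).
With w = 17.3 mm and α/2 = 7.15°, tan(α/2) ≈ 0.12544, so f ≈ 17.3 / 0.25089 ≈ 68.9557 mm.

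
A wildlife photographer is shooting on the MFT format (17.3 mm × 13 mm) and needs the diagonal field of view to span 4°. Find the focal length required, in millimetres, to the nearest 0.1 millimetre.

309.8 mm

Sensor diagonal = √(17.3² + 13²) = √468.2900 ≈ 21.6400 mm.
From α = 2·arctan(d/2f) we get f = d / (2·tan(α/2)).
With d = 21.6400 mm and α/2 = 2°, tan(α/2) ≈ 0.03492, so f ≈ 21.6400 / 0.06984 ≈ 309.8444 mm.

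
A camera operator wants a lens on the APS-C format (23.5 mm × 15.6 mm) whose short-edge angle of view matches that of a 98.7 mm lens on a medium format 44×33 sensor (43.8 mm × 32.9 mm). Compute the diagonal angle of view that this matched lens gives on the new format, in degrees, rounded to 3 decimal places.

33.541°

Equal short-edge AOV ⇒ f₂ = f₁ · 15.6/32.9 = 98.7 × 0.47416 ≈ 46.8000 mm.
Sensor diagonal = √(23.5² + 15.6²) = √795.6100 ≈ 28.2066 mm.
Diagonal AOV on the new format = 2·arctan(28.2066 / (2 × 46.8000)) = 2·arctan(0.30135) ≈ 33.5406°.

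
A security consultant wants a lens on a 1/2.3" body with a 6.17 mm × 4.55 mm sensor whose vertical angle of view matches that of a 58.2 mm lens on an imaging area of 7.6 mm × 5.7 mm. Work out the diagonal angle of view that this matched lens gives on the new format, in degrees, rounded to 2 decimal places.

Equal vertical AOV ⇒ f₂ = f₁ · 4.55/5.7 = 58.2 × 0.79825 ≈ 46.4579 mm.
Sensor diagonal = √(6.17² + 4.55²) = √58.7714 ≈ 7.6663 mm.
Diagonal AOV on the new format = 2·arctan(7.6663 / (2 × 46.4579)) = 2·arctan(0.08251) ≈ 9.4333°.

9.43°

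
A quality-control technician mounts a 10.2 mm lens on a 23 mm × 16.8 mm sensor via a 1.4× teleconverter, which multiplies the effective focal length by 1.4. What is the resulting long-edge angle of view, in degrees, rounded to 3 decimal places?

77.691°

Effective focal length f = 10.2 × 1.4 = 14.28 mm.
α = 2·arctan(23 / (2 × 14.28)) = 2·arctan(0.80532) ≈ 77.6905°.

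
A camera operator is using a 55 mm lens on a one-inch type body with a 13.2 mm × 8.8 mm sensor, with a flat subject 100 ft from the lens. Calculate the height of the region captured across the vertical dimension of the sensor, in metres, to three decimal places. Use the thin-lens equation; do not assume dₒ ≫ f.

4.868 m

dₒ: 100 ft × 304.8 mm/ft = 30480.00 mm.
Similar triangles through the lens centre give W/dₒ = h/dᵢ; with 1/f = 1/dₒ + 1/dᵢ this gives W = h·(dₒ − f)/f.
W = 8.8 mm × (30480 − 55) / 55 = 8.8 × 553.1818 ≈ 4868.000 mm = 4.868 m.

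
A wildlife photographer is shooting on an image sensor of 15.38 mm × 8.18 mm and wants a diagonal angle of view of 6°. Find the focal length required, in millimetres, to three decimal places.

166.197 mm

Sensor diagonal = √(15.38² + 8.18²) = √303.4568 ≈ 17.4200 mm.
From α = 2·arctan(d/2f) we get f = d / (2·tan(α/2)).
With d = 17.4200 mm and α/2 = 3°, tan(α/2) ≈ 0.05241, so f ≈ 17.4200 / 0.10482 ≈ 166.1968 mm.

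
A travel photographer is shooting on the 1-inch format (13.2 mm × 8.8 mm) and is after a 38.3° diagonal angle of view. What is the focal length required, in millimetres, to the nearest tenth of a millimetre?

22.8 mm

Sensor diagonal = √(13.2² + 8.8²) = √251.6800 ≈ 15.8644 mm.
From α = 2·arctan(d/2f) we get f = d / (2·tan(α/2)).
With d = 15.8644 mm and α/2 = 19.15°, tan(α/2) ≈ 0.34726, so f ≈ 15.8644 / 0.69452 ≈ 22.8424 mm.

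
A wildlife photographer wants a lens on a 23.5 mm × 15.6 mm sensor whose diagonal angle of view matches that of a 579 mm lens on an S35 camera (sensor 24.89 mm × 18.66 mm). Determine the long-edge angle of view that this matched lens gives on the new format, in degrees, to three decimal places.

2.564°

Sensor diagonal = √(24.89² + 18.66²) = √967.7077 ≈ 31.1080 mm.
Sensor diagonal = √(23.5² + 15.6²) = √795.6100 ≈ 28.2066 mm.
Equal diagonal AOV ⇒ f₂ = f₁ · 28.2066/31.1080 = 579 × 0.90673 ≈ 524.9967 mm.
Long-edge AOV on the new format = 2·arctan(23.5 / (2 × 524.9967)) = 2·arctan(0.02238) ≈ 2.5643°.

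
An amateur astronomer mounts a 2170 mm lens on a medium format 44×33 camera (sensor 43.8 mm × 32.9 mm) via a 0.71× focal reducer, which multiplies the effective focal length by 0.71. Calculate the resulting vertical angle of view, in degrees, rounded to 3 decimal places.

Effective focal length f = 2170 × 0.71 = 1540.7 mm.
α = 2·arctan(32.9 / (2 × 1540.7)) = 2·arctan(0.01068) ≈ 1.2234°.

1.223°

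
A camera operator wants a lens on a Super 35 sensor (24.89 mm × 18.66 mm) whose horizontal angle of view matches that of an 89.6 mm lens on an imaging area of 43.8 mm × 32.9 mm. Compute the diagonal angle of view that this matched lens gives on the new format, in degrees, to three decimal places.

33.974°

Equal horizontal AOV ⇒ f₂ = f₁ · 24.89/43.8 = 89.6 × 0.56826 ≈ 50.9165 mm.
Sensor diagonal = √(24.89² + 18.66²) = √967.7077 ≈ 31.1080 mm.
Diagonal AOV on the new format = 2·arctan(31.1080 / (2 × 50.9165)) = 2·arctan(0.30548) ≈ 33.9738°.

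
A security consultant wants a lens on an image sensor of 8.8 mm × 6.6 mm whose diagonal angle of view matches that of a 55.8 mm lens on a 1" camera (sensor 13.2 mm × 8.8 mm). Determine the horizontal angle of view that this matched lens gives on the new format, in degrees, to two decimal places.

Sensor diagonal = √(13.2² + 8.8²) = √251.6800 ≈ 15.8644 mm.
Sensor diagonal = √(8.8² + 6.6²) = √121.0000 ≈ 11.0000 mm.
Equal diagonal AOV ⇒ f₂ = f₁ · 11.0000/15.8644 = 55.8 × 0.69338 ≈ 38.6903 mm.
Horizontal AOV on the new format = 2·arctan(8.8 / (2 × 38.6903)) = 2·arctan(0.11372) ≈ 12.9760°.

12.98°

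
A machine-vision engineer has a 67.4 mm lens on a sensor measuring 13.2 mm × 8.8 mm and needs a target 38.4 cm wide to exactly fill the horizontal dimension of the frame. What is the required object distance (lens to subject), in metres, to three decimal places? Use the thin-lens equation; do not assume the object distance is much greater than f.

W: 38.4 cm = 384 mm.
Magnification m = w/W = dᵢ/dₒ; combined with 1/f = 1/dₒ + 1/dᵢ this gives dₒ = f·(1 + W/w).
dₒ = 67.4 mm × (1 + 384/13.2) = 67.4 × 30.0909 ≈ 2028.127 mm = 2.02813 m.

2.028 m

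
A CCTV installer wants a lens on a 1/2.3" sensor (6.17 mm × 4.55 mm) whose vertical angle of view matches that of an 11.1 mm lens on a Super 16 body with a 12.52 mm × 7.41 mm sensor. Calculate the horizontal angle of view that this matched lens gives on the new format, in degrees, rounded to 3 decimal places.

Equal vertical AOV ⇒ f₂ = f₁ · 4.55/7.41 = 11.1 × 0.61404 ≈ 6.8158 mm.
Horizontal AOV on the new format = 2·arctan(6.17 / (2 × 6.8158)) = 2·arctan(0.45263) ≈ 48.7054°.

48.705°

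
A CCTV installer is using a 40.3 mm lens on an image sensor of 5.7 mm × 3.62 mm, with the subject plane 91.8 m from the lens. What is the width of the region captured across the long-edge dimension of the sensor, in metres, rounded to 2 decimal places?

dₒ: 91.8 m = 91800 mm.
Similar triangles through the lens centre give W/dₒ = w/dᵢ; with 1/f = 1/dₒ + 1/dᵢ this gives W = w·(dₒ − f)/f.
W = 5.7 mm × (91800 − 40.3) / 40.3 = 5.7 × 2276.9156 ≈ 12978.419 mm = 12.9784 m.

12.98 m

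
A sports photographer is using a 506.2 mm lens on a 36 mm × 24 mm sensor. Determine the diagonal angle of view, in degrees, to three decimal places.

Sensor diagonal = √(36² + 24²) = √1872.0000 ≈ 43.2666 mm.
Angle of view α = 2·arctan(d/2f) with d = 43.2666 mm and f = 506.2 mm.
d/2f = 0.04274; arctan(0.04274) ≈ 2.4471°, so α ≈ 4.8943°.

4.894°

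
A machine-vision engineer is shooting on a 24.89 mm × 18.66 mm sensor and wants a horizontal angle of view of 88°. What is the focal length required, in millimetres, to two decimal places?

From α = 2·arctan(w/2f) we get f = w / (2·tan(α/2)).
With w = 24.89 mm and α/2 = 44°, tan(α/2) ≈ 0.96569, so f ≈ 24.89 / 1.93138 ≈ 12.8872 mm.

12.89 mm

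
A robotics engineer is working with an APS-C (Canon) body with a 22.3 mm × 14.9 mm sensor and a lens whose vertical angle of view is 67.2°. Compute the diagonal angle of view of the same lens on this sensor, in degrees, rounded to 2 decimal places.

From the vertical AOV: f = 14.9 / (2·tan(33.6°)) = 14.9 / 1.32880 ≈ 11.2132 mm.
Sensor diagonal = √(22.3² + 14.9²) = √719.3000 ≈ 26.8198 mm.
Diagonal AOV = 2·arctan(26.8198 / (2 × 11.2132)) = 2·arctan(1.19591) ≈ 100.1962°.

100.20°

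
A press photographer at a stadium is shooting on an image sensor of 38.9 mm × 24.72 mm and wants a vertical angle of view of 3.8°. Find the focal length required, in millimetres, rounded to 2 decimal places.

From α = 2·arctan(h/2f) we get f = h / (2·tan(α/2)).
With h = 24.72 mm and α/2 = 1.9°, tan(α/2) ≈ 0.03317, so f ≈ 24.72 / 0.06635 ≈ 372.5875 mm.

372.59 mm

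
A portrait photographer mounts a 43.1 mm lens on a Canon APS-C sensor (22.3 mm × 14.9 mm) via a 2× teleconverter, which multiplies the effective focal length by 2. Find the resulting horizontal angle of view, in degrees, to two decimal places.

14.74°

Effective focal length f = 43.1 × 2 = 86.2 mm.
α = 2·arctan(22.3 / (2 × 86.2)) = 2·arctan(0.12935) ≈ 14.7406°.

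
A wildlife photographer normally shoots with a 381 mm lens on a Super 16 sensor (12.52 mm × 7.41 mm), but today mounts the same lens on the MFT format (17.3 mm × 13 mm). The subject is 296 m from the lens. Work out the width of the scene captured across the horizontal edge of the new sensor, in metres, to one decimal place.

The focal length stays 381 mm; the relevant sensor dimension is now w = 17.3 mm. Object distance dₒ = 296 m = 296000 mm.
Thin-lens field width W = w·(dₒ − f)/f = 17.3 × (296000 − 381)/381 ≈ 13423.120 mm = 13.4231 m.

13.4 m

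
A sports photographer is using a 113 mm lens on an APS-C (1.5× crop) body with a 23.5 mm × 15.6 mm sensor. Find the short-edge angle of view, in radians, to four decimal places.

0.1378 rad

Angle of view α = 2·arctan(h/2f) with h = 15.6 mm and f = 113 mm.
h/2f = 0.06903; arctan(0.06903) ≈ 0.0689 rad, so α ≈ 0.1378 rad.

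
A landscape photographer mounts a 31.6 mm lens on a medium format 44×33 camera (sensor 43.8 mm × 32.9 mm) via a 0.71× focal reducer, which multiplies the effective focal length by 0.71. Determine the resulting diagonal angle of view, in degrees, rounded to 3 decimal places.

Effective focal length f = 31.6 × 0.71 = 22.436 mm.
Sensor diagonal = √(43.8² + 32.9²) = √3000.8500 ≈ 54.7800 mm.
α = 2·arctan(54.780 / (2 × 22.436)) = 2·arctan(1.22081) ≈ 101.3561°.

101.356°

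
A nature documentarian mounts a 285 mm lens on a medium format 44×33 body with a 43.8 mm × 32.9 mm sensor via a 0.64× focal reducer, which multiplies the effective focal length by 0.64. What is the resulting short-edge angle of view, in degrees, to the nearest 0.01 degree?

10.31°

Effective focal length f = 285 × 0.64 = 182.4 mm.
α = 2·arctan(32.9 / (2 × 182.4)) = 2·arctan(0.09019) ≈ 10.3067°.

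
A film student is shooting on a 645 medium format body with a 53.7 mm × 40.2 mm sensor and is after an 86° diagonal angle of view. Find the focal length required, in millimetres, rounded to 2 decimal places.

35.97 mm

Sensor diagonal = √(53.7² + 40.2²) = √4499.7300 ≈ 67.0800 mm.
From α = 2·arctan(d/2f) we get f = d / (2·tan(α/2)).
With d = 67.0800 mm and α/2 = 43°, tan(α/2) ≈ 0.93252, so f ≈ 67.0800 / 1.86503 ≈ 35.9673 mm.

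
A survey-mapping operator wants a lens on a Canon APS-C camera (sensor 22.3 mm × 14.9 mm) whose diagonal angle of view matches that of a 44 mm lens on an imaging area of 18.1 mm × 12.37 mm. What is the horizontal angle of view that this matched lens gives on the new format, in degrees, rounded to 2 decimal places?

23.41°

Sensor diagonal = √(18.1² + 12.37²) = √480.6269 ≈ 21.9232 mm.
Sensor diagonal = √(22.3² + 14.9²) = √719.3000 ≈ 26.8198 mm.
Equal diagonal AOV ⇒ f₂ = f₁ · 26.8198/21.9232 = 44 × 1.22335 ≈ 53.8274 mm.
Horizontal AOV on the new format = 2·arctan(22.3 / (2 × 53.8274)) = 2·arctan(0.20714) ≈ 23.4059°.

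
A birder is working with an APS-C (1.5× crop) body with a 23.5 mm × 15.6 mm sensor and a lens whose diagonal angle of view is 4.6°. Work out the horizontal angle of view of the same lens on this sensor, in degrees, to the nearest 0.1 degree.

Sensor diagonal = √(23.5² + 15.6²) = √795.6100 ≈ 28.2066 mm.
From the diagonal AOV: f = 28.2066 / (2·tan(2.3°)) = 28.2066 / 0.08033 ≈ 351.1410 mm.
Horizontal AOV = 2·arctan(23.5 / (2 × 351.1410)) = 2·arctan(0.03346) ≈ 3.8331°.

3.8°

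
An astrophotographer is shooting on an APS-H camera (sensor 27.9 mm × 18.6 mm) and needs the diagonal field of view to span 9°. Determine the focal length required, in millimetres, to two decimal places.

213.03 mm

Sensor diagonal = √(27.9² + 18.6²) = √1124.3700 ≈ 33.5316 mm.
From α = 2·arctan(d/2f) we get f = d / (2·tan(α/2)).
With d = 33.5316 mm and α/2 = 4.5°, tan(α/2) ≈ 0.07870, so f ≈ 33.5316 / 0.15740 ≈ 213.0299 mm.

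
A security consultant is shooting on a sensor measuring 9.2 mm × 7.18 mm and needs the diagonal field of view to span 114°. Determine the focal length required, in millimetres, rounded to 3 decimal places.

3.789 mm

Sensor diagonal = √(9.2² + 7.18²) = √136.1924 ≈ 11.6701 mm.
From α = 2·arctan(d/2f) we get f = d / (2·tan(α/2)).
With d = 11.6701 mm and α/2 = 57°, tan(α/2) ≈ 1.53986, so f ≈ 11.6701 / 3.07973 ≈ 3.7893 mm.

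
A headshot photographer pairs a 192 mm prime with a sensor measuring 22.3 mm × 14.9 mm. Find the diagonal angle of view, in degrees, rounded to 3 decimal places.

Sensor diagonal = √(22.3² + 14.9²) = √719.3000 ≈ 26.8198 mm.
Angle of view α = 2·arctan(d/2f) with d = 26.8198 mm and f = 192 mm.
d/2f = 0.06984; arctan(0.06984) ≈ 3.9952°, so α ≈ 7.9905°.

7.990°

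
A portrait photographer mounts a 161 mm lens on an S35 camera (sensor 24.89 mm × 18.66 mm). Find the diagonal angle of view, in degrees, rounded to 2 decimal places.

Sensor diagonal = √(24.89² + 18.66²) = √967.7077 ≈ 31.1080 mm.
Angle of view α = 2·arctan(d/2f) with d = 31.1080 mm and f = 161 mm.
d/2f = 0.09661; arctan(0.09661) ≈ 5.5181°, so α ≈ 11.0363°.

11.04°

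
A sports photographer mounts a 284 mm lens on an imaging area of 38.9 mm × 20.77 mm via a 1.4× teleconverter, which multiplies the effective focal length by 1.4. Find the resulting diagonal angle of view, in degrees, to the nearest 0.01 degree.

6.35°

Effective focal length f = 284 × 1.4 = 397.6 mm.
Sensor diagonal = √(38.9² + 20.77²) = √1944.6029 ≈ 44.0977 mm.
α = 2·arctan(44.098 / (2 × 397.6)) = 2·arctan(0.05545) ≈ 6.3481°.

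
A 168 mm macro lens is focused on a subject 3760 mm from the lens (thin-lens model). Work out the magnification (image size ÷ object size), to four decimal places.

Thin lens: 1/f = 1/dₒ + 1/dᵢ → 1/dᵢ = 1/168 − 1/3760 = 0.0056864 mm⁻¹, so dᵢ ≈ 175.8575 mm.
Magnification m = dᵢ/dₒ = 175.8575/3760 ≈ 0.04677.

0.0468×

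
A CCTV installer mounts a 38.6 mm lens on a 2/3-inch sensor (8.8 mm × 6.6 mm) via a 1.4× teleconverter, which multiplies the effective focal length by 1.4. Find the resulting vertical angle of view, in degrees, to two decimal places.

6.99°

Effective focal length f = 38.6 × 1.4 = 54.04 mm.
α = 2·arctan(6.6 / (2 × 54.04)) = 2·arctan(0.06107) ≈ 6.9890°.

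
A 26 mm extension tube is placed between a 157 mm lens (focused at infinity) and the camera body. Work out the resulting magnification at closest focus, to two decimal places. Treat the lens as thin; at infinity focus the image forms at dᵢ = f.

0.17×

The tube moves the image plane from f to f + e, so dᵢ = 157 + 26 = 183 mm. Focus is achieved when 1/f = 1/dₒ + 1/dᵢ, giving dₒ = 1/(1/f − 1/(f+e)).
Magnification m = dᵢ/dₒ = (f+e)·(1/f − 1/(f+e)) = e/f = 26/157 ≈ 0.1656.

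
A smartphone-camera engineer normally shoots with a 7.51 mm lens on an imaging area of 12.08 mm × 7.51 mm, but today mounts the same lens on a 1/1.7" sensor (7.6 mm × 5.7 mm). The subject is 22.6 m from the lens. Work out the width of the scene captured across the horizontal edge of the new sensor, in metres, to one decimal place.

22.9 m

The focal length stays 7.51 mm; the relevant sensor dimension is now w = 7.6 mm. Object distance dₒ = 22.6 m = 22600 mm.
Thin-lens field width W = w·(dₒ − f)/f = 7.6 × (22600 − 7.51)/7.51 ≈ 22863.239 mm = 22.8632 m.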